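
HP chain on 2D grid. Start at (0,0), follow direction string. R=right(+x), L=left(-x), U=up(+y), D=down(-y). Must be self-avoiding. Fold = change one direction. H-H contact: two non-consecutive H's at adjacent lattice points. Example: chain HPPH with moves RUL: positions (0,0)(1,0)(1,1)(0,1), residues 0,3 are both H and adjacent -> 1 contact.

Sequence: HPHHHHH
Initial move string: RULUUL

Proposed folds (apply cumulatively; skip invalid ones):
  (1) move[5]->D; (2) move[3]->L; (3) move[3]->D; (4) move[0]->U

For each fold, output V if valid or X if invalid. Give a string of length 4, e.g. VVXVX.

Initial: RULUUL -> [(0, 0), (1, 0), (1, 1), (0, 1), (0, 2), (0, 3), (-1, 3)]
Fold 1: move[5]->D => RULUUD INVALID (collision), skipped
Fold 2: move[3]->L => RULLUL VALID
Fold 3: move[3]->D => RULDUL INVALID (collision), skipped
Fold 4: move[0]->U => UULLUL VALID

Answer: XVXV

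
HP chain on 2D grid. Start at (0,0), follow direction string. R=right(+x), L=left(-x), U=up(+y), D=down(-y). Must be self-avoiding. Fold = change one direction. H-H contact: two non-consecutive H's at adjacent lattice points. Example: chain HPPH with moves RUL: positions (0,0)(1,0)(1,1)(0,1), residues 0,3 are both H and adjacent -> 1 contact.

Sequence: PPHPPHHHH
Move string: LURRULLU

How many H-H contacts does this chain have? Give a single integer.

Positions: [(0, 0), (-1, 0), (-1, 1), (0, 1), (1, 1), (1, 2), (0, 2), (-1, 2), (-1, 3)]
H-H contact: residue 2 @(-1,1) - residue 7 @(-1, 2)

Answer: 1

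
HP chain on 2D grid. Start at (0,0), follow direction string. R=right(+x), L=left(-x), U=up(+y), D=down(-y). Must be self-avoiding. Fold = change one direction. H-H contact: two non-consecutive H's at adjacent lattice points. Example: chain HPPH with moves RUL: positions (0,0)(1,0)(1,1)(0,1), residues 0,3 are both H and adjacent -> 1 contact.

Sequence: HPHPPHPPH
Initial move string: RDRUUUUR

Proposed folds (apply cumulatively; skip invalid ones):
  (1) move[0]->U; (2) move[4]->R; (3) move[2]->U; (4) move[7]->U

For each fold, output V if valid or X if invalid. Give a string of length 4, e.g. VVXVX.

Initial: RDRUUUUR -> [(0, 0), (1, 0), (1, -1), (2, -1), (2, 0), (2, 1), (2, 2), (2, 3), (3, 3)]
Fold 1: move[0]->U => UDRUUUUR INVALID (collision), skipped
Fold 2: move[4]->R => RDRURUUR VALID
Fold 3: move[2]->U => RDUURUUR INVALID (collision), skipped
Fold 4: move[7]->U => RDRURUUU VALID

Answer: XVXV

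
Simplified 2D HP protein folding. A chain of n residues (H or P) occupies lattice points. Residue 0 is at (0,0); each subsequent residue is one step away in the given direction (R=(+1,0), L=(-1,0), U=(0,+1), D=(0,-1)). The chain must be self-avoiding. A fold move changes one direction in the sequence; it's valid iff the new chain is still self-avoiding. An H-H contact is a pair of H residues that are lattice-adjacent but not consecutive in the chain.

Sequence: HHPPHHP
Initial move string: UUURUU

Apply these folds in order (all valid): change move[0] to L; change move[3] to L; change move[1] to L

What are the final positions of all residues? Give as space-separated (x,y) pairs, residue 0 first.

Initial moves: UUURUU
Fold: move[0]->L => LUURUU (positions: [(0, 0), (-1, 0), (-1, 1), (-1, 2), (0, 2), (0, 3), (0, 4)])
Fold: move[3]->L => LUULUU (positions: [(0, 0), (-1, 0), (-1, 1), (-1, 2), (-2, 2), (-2, 3), (-2, 4)])
Fold: move[1]->L => LLULUU (positions: [(0, 0), (-1, 0), (-2, 0), (-2, 1), (-3, 1), (-3, 2), (-3, 3)])

Answer: (0,0) (-1,0) (-2,0) (-2,1) (-3,1) (-3,2) (-3,3)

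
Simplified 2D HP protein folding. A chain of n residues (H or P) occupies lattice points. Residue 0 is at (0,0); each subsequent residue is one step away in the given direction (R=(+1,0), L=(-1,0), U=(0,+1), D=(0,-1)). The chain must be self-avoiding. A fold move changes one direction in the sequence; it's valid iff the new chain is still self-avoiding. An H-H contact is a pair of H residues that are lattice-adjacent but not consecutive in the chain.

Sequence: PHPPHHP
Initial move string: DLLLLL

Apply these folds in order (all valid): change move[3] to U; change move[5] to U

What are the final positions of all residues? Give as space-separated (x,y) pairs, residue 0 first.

Initial moves: DLLLLL
Fold: move[3]->U => DLLULL (positions: [(0, 0), (0, -1), (-1, -1), (-2, -1), (-2, 0), (-3, 0), (-4, 0)])
Fold: move[5]->U => DLLULU (positions: [(0, 0), (0, -1), (-1, -1), (-2, -1), (-2, 0), (-3, 0), (-3, 1)])

Answer: (0,0) (0,-1) (-1,-1) (-2,-1) (-2,0) (-3,0) (-3,1)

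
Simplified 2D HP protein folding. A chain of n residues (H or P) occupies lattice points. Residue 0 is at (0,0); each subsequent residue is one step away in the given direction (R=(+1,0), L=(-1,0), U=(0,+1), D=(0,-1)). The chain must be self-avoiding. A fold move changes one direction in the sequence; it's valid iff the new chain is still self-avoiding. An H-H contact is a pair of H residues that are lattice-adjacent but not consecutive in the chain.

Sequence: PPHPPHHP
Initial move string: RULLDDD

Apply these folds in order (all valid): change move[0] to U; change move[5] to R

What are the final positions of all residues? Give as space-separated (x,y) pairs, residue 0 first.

Initial moves: RULLDDD
Fold: move[0]->U => UULLDDD (positions: [(0, 0), (0, 1), (0, 2), (-1, 2), (-2, 2), (-2, 1), (-2, 0), (-2, -1)])
Fold: move[5]->R => UULLDRD (positions: [(0, 0), (0, 1), (0, 2), (-1, 2), (-2, 2), (-2, 1), (-1, 1), (-1, 0)])

Answer: (0,0) (0,1) (0,2) (-1,2) (-2,2) (-2,1) (-1,1) (-1,0)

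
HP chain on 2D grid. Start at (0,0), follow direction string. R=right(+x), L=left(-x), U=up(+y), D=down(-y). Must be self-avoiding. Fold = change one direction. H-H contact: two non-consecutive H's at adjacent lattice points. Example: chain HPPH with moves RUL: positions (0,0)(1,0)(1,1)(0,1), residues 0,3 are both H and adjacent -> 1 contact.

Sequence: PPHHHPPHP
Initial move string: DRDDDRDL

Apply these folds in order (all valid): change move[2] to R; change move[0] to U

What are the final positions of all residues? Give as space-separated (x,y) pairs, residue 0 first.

Answer: (0,0) (0,1) (1,1) (2,1) (2,0) (2,-1) (3,-1) (3,-2) (2,-2)

Derivation:
Initial moves: DRDDDRDL
Fold: move[2]->R => DRRDDRDL (positions: [(0, 0), (0, -1), (1, -1), (2, -1), (2, -2), (2, -3), (3, -3), (3, -4), (2, -4)])
Fold: move[0]->U => URRDDRDL (positions: [(0, 0), (0, 1), (1, 1), (2, 1), (2, 0), (2, -1), (3, -1), (3, -2), (2, -2)])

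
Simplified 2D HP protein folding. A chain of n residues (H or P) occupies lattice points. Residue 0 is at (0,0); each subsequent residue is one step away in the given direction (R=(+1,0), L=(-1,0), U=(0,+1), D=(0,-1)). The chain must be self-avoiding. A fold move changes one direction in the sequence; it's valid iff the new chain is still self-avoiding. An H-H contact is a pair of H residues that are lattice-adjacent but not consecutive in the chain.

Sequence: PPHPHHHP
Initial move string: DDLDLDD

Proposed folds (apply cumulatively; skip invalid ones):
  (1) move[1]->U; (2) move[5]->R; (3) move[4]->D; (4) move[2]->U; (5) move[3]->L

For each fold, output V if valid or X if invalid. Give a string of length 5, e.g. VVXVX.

Initial: DDLDLDD -> [(0, 0), (0, -1), (0, -2), (-1, -2), (-1, -3), (-2, -3), (-2, -4), (-2, -5)]
Fold 1: move[1]->U => DULDLDD INVALID (collision), skipped
Fold 2: move[5]->R => DDLDLRD INVALID (collision), skipped
Fold 3: move[4]->D => DDLDDDD VALID
Fold 4: move[2]->U => DDUDDDD INVALID (collision), skipped
Fold 5: move[3]->L => DDLLDDD VALID

Answer: XXVXV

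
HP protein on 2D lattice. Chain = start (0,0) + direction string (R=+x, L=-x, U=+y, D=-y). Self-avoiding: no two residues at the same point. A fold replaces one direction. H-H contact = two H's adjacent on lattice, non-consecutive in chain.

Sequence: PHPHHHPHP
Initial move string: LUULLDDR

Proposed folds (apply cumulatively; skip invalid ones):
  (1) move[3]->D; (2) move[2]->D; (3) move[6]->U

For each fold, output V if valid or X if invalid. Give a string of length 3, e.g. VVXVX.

Answer: XXX

Derivation:
Initial: LUULLDDR -> [(0, 0), (-1, 0), (-1, 1), (-1, 2), (-2, 2), (-3, 2), (-3, 1), (-3, 0), (-2, 0)]
Fold 1: move[3]->D => LUUDLDDR INVALID (collision), skipped
Fold 2: move[2]->D => LUDLLDDR INVALID (collision), skipped
Fold 3: move[6]->U => LUULLDUR INVALID (collision), skipped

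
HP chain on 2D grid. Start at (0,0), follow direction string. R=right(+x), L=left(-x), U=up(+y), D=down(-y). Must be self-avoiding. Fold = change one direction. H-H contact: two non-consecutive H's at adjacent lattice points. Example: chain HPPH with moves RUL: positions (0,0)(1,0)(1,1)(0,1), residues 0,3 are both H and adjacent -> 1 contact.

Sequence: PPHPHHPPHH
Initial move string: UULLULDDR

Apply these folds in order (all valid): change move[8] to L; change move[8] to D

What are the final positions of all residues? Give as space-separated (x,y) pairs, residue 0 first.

Initial moves: UULLULDDR
Fold: move[8]->L => UULLULDDL (positions: [(0, 0), (0, 1), (0, 2), (-1, 2), (-2, 2), (-2, 3), (-3, 3), (-3, 2), (-3, 1), (-4, 1)])
Fold: move[8]->D => UULLULDDD (positions: [(0, 0), (0, 1), (0, 2), (-1, 2), (-2, 2), (-2, 3), (-3, 3), (-3, 2), (-3, 1), (-3, 0)])

Answer: (0,0) (0,1) (0,2) (-1,2) (-2,2) (-2,3) (-3,3) (-3,2) (-3,1) (-3,0)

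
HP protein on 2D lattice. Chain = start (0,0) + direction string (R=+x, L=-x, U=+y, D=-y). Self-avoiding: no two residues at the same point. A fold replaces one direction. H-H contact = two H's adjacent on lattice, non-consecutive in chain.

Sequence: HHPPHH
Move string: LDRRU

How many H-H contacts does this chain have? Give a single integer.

Answer: 1

Derivation:
Positions: [(0, 0), (-1, 0), (-1, -1), (0, -1), (1, -1), (1, 0)]
H-H contact: residue 0 @(0,0) - residue 5 @(1, 0)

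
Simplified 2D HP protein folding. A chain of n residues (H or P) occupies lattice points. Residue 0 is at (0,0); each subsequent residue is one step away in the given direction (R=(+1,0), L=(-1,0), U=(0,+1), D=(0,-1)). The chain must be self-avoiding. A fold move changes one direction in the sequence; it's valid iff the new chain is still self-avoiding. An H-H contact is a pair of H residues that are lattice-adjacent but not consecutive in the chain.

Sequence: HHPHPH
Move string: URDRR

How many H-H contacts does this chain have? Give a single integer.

Answer: 1

Derivation:
Positions: [(0, 0), (0, 1), (1, 1), (1, 0), (2, 0), (3, 0)]
H-H contact: residue 0 @(0,0) - residue 3 @(1, 0)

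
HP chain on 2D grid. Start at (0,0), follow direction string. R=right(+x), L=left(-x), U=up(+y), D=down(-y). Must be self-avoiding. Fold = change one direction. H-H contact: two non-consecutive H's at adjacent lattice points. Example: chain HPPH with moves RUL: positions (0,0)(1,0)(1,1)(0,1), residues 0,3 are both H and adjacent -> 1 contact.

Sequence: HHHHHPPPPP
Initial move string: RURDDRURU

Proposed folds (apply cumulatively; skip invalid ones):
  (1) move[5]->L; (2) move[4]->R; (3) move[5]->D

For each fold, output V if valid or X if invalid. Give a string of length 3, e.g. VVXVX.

Initial: RURDDRURU -> [(0, 0), (1, 0), (1, 1), (2, 1), (2, 0), (2, -1), (3, -1), (3, 0), (4, 0), (4, 1)]
Fold 1: move[5]->L => RURDDLURU INVALID (collision), skipped
Fold 2: move[4]->R => RURDRRURU VALID
Fold 3: move[5]->D => RURDRDURU INVALID (collision), skipped

Answer: XVX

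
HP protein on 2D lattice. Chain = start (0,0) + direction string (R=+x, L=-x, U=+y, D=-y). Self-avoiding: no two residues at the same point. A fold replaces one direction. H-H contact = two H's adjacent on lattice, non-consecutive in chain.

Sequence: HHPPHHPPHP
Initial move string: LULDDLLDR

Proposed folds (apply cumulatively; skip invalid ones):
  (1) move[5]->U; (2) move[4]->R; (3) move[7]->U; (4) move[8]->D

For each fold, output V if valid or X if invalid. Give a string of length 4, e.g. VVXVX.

Answer: XXVX

Derivation:
Initial: LULDDLLDR -> [(0, 0), (-1, 0), (-1, 1), (-2, 1), (-2, 0), (-2, -1), (-3, -1), (-4, -1), (-4, -2), (-3, -2)]
Fold 1: move[5]->U => LULDDULDR INVALID (collision), skipped
Fold 2: move[4]->R => LULDRLLDR INVALID (collision), skipped
Fold 3: move[7]->U => LULDDLLUR VALID
Fold 4: move[8]->D => LULDDLLUD INVALID (collision), skipped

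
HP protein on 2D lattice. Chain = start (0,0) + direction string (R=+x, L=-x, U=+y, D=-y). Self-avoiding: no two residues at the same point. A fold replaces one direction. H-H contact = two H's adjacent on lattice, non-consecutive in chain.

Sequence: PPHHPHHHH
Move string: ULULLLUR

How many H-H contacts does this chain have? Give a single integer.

Answer: 1

Derivation:
Positions: [(0, 0), (0, 1), (-1, 1), (-1, 2), (-2, 2), (-3, 2), (-4, 2), (-4, 3), (-3, 3)]
H-H contact: residue 5 @(-3,2) - residue 8 @(-3, 3)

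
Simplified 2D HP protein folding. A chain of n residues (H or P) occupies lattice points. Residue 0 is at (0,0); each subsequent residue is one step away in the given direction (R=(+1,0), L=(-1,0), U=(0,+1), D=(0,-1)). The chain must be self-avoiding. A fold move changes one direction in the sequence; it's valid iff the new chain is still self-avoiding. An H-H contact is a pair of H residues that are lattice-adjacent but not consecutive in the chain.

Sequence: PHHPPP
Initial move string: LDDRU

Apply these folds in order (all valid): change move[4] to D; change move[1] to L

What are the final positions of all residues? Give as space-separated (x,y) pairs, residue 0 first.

Answer: (0,0) (-1,0) (-2,0) (-2,-1) (-1,-1) (-1,-2)

Derivation:
Initial moves: LDDRU
Fold: move[4]->D => LDDRD (positions: [(0, 0), (-1, 0), (-1, -1), (-1, -2), (0, -2), (0, -3)])
Fold: move[1]->L => LLDRD (positions: [(0, 0), (-1, 0), (-2, 0), (-2, -1), (-1, -1), (-1, -2)])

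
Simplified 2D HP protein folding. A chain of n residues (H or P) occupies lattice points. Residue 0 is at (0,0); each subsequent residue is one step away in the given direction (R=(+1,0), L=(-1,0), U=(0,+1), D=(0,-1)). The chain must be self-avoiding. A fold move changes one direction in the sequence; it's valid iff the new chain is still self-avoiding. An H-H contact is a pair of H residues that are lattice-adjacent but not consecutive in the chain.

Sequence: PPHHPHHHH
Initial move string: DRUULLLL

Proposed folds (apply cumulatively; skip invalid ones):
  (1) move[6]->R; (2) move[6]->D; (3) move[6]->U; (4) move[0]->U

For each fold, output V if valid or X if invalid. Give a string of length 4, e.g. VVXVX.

Initial: DRUULLLL -> [(0, 0), (0, -1), (1, -1), (1, 0), (1, 1), (0, 1), (-1, 1), (-2, 1), (-3, 1)]
Fold 1: move[6]->R => DRUULLRL INVALID (collision), skipped
Fold 2: move[6]->D => DRUULLDL VALID
Fold 3: move[6]->U => DRUULLUL VALID
Fold 4: move[0]->U => URUULLUL VALID

Answer: XVVV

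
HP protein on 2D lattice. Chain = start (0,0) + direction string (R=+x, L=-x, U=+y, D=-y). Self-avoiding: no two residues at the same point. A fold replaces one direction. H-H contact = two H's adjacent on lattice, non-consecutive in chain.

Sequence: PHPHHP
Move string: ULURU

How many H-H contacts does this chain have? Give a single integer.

Positions: [(0, 0), (0, 1), (-1, 1), (-1, 2), (0, 2), (0, 3)]
H-H contact: residue 1 @(0,1) - residue 4 @(0, 2)

Answer: 1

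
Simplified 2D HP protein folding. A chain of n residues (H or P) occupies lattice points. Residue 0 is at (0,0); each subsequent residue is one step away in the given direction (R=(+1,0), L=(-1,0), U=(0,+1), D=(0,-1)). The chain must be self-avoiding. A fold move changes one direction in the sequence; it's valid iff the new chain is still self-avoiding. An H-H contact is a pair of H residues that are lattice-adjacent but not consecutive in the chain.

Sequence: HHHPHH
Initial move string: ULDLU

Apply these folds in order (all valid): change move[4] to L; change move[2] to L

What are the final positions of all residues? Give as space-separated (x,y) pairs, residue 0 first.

Answer: (0,0) (0,1) (-1,1) (-2,1) (-3,1) (-4,1)

Derivation:
Initial moves: ULDLU
Fold: move[4]->L => ULDLL (positions: [(0, 0), (0, 1), (-1, 1), (-1, 0), (-2, 0), (-3, 0)])
Fold: move[2]->L => ULLLL (positions: [(0, 0), (0, 1), (-1, 1), (-2, 1), (-3, 1), (-4, 1)])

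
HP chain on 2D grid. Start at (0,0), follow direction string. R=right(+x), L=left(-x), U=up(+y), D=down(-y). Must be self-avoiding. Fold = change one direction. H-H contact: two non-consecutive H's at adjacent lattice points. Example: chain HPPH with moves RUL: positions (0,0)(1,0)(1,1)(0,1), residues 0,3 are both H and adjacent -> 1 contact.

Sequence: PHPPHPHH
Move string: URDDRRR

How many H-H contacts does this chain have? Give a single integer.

Positions: [(0, 0), (0, 1), (1, 1), (1, 0), (1, -1), (2, -1), (3, -1), (4, -1)]
No H-H contacts found.

Answer: 0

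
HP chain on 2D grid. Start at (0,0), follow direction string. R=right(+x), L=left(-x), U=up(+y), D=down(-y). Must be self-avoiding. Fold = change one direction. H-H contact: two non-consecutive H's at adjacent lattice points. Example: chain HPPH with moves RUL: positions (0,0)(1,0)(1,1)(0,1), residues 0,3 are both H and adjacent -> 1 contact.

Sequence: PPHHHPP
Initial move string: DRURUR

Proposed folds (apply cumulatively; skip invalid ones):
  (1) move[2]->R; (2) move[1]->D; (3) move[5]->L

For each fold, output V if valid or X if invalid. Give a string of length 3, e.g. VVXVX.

Initial: DRURUR -> [(0, 0), (0, -1), (1, -1), (1, 0), (2, 0), (2, 1), (3, 1)]
Fold 1: move[2]->R => DRRRUR VALID
Fold 2: move[1]->D => DDRRUR VALID
Fold 3: move[5]->L => DDRRUL VALID

Answer: VVV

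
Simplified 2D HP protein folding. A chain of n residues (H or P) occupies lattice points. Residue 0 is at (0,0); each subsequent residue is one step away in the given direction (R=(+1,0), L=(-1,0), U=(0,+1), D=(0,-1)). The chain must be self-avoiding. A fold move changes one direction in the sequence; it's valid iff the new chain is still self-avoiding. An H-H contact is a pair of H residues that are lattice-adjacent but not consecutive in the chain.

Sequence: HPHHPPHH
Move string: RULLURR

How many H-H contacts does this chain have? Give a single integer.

Positions: [(0, 0), (1, 0), (1, 1), (0, 1), (-1, 1), (-1, 2), (0, 2), (1, 2)]
H-H contact: residue 0 @(0,0) - residue 3 @(0, 1)
H-H contact: residue 2 @(1,1) - residue 7 @(1, 2)
H-H contact: residue 3 @(0,1) - residue 6 @(0, 2)

Answer: 3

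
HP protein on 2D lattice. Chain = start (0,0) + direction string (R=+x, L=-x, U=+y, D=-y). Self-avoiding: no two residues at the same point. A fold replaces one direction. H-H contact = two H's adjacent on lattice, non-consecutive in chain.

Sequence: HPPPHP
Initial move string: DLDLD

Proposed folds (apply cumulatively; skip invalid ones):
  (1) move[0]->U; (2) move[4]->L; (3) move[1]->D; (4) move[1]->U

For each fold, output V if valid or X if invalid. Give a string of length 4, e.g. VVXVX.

Initial: DLDLD -> [(0, 0), (0, -1), (-1, -1), (-1, -2), (-2, -2), (-2, -3)]
Fold 1: move[0]->U => ULDLD VALID
Fold 2: move[4]->L => ULDLL VALID
Fold 3: move[1]->D => UDDLL INVALID (collision), skipped
Fold 4: move[1]->U => UUDLL INVALID (collision), skipped

Answer: VVXX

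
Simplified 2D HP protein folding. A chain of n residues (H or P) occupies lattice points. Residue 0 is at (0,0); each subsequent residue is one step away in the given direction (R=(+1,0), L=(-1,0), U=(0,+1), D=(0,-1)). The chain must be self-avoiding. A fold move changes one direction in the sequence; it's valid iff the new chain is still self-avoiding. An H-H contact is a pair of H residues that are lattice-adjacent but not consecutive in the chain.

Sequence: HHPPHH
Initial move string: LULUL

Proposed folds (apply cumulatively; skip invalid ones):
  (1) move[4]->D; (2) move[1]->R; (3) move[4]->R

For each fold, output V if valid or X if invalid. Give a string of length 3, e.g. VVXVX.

Initial: LULUL -> [(0, 0), (-1, 0), (-1, 1), (-2, 1), (-2, 2), (-3, 2)]
Fold 1: move[4]->D => LULUD INVALID (collision), skipped
Fold 2: move[1]->R => LRLUL INVALID (collision), skipped
Fold 3: move[4]->R => LULUR VALID

Answer: XXV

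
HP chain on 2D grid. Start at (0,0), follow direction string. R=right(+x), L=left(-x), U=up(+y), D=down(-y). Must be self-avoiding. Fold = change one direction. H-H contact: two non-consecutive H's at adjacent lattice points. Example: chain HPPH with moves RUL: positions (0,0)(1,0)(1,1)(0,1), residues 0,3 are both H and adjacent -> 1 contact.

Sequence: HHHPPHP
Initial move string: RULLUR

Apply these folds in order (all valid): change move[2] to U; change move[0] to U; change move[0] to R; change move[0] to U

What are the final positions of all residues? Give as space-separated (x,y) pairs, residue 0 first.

Answer: (0,0) (0,1) (0,2) (0,3) (-1,3) (-1,4) (0,4)

Derivation:
Initial moves: RULLUR
Fold: move[2]->U => RUULUR (positions: [(0, 0), (1, 0), (1, 1), (1, 2), (0, 2), (0, 3), (1, 3)])
Fold: move[0]->U => UUULUR (positions: [(0, 0), (0, 1), (0, 2), (0, 3), (-1, 3), (-1, 4), (0, 4)])
Fold: move[0]->R => RUULUR (positions: [(0, 0), (1, 0), (1, 1), (1, 2), (0, 2), (0, 3), (1, 3)])
Fold: move[0]->U => UUULUR (positions: [(0, 0), (0, 1), (0, 2), (0, 3), (-1, 3), (-1, 4), (0, 4)])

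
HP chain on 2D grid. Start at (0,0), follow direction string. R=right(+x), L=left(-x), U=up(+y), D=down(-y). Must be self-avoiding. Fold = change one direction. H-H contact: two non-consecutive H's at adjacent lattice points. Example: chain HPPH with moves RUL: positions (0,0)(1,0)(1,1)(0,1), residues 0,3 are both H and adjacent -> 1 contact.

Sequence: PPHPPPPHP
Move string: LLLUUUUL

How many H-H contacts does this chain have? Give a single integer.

Positions: [(0, 0), (-1, 0), (-2, 0), (-3, 0), (-3, 1), (-3, 2), (-3, 3), (-3, 4), (-4, 4)]
No H-H contacts found.

Answer: 0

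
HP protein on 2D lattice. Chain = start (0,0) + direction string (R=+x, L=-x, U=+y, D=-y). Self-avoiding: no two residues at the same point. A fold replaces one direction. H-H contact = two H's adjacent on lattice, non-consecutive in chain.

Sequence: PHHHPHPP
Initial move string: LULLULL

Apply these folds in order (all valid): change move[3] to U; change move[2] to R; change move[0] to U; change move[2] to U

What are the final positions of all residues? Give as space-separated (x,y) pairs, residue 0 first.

Initial moves: LULLULL
Fold: move[3]->U => LULUULL (positions: [(0, 0), (-1, 0), (-1, 1), (-2, 1), (-2, 2), (-2, 3), (-3, 3), (-4, 3)])
Fold: move[2]->R => LURUULL (positions: [(0, 0), (-1, 0), (-1, 1), (0, 1), (0, 2), (0, 3), (-1, 3), (-2, 3)])
Fold: move[0]->U => UURUULL (positions: [(0, 0), (0, 1), (0, 2), (1, 2), (1, 3), (1, 4), (0, 4), (-1, 4)])
Fold: move[2]->U => UUUUULL (positions: [(0, 0), (0, 1), (0, 2), (0, 3), (0, 4), (0, 5), (-1, 5), (-2, 5)])

Answer: (0,0) (0,1) (0,2) (0,3) (0,4) (0,5) (-1,5) (-2,5)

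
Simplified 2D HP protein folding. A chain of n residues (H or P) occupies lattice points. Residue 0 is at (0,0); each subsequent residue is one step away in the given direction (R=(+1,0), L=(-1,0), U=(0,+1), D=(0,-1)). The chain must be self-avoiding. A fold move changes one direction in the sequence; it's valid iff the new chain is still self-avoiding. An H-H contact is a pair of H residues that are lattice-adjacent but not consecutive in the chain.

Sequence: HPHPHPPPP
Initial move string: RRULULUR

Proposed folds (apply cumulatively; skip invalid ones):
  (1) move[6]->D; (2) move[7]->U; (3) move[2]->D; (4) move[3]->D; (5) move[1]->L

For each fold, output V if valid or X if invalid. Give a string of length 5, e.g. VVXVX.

Answer: XVXXX

Derivation:
Initial: RRULULUR -> [(0, 0), (1, 0), (2, 0), (2, 1), (1, 1), (1, 2), (0, 2), (0, 3), (1, 3)]
Fold 1: move[6]->D => RRULULDR INVALID (collision), skipped
Fold 2: move[7]->U => RRULULUU VALID
Fold 3: move[2]->D => RRDLULUU INVALID (collision), skipped
Fold 4: move[3]->D => RRUDULUU INVALID (collision), skipped
Fold 5: move[1]->L => RLULULUU INVALID (collision), skipped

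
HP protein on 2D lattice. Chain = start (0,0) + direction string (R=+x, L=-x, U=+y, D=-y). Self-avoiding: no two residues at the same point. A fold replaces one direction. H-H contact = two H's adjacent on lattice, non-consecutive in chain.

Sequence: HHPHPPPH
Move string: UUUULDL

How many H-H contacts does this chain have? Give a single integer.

Answer: 0

Derivation:
Positions: [(0, 0), (0, 1), (0, 2), (0, 3), (0, 4), (-1, 4), (-1, 3), (-2, 3)]
No H-H contacts found.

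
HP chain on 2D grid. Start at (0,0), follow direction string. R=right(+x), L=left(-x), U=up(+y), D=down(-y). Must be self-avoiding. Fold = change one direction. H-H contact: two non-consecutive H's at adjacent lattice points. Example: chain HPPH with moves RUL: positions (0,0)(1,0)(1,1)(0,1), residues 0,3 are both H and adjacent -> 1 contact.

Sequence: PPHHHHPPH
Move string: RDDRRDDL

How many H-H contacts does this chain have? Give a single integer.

Positions: [(0, 0), (1, 0), (1, -1), (1, -2), (2, -2), (3, -2), (3, -3), (3, -4), (2, -4)]
No H-H contacts found.

Answer: 0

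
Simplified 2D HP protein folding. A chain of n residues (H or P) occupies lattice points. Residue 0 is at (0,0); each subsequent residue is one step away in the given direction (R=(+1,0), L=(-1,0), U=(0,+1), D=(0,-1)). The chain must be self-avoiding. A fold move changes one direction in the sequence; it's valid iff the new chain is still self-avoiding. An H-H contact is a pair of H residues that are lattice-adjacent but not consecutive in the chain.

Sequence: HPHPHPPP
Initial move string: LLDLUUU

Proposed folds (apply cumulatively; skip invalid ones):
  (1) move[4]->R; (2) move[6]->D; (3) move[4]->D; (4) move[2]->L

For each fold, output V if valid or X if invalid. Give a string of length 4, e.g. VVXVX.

Answer: XXXV

Derivation:
Initial: LLDLUUU -> [(0, 0), (-1, 0), (-2, 0), (-2, -1), (-3, -1), (-3, 0), (-3, 1), (-3, 2)]
Fold 1: move[4]->R => LLDLRUU INVALID (collision), skipped
Fold 2: move[6]->D => LLDLUUD INVALID (collision), skipped
Fold 3: move[4]->D => LLDLDUU INVALID (collision), skipped
Fold 4: move[2]->L => LLLLUUU VALID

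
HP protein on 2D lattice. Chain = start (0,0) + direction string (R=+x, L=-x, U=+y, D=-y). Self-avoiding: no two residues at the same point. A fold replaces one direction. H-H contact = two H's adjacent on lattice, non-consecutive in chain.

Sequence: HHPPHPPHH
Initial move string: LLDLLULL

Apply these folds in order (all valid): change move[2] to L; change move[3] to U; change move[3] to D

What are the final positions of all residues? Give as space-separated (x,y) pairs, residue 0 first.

Answer: (0,0) (-1,0) (-2,0) (-3,0) (-3,-1) (-4,-1) (-4,0) (-5,0) (-6,0)

Derivation:
Initial moves: LLDLLULL
Fold: move[2]->L => LLLLLULL (positions: [(0, 0), (-1, 0), (-2, 0), (-3, 0), (-4, 0), (-5, 0), (-5, 1), (-6, 1), (-7, 1)])
Fold: move[3]->U => LLLULULL (positions: [(0, 0), (-1, 0), (-2, 0), (-3, 0), (-3, 1), (-4, 1), (-4, 2), (-5, 2), (-6, 2)])
Fold: move[3]->D => LLLDLULL (positions: [(0, 0), (-1, 0), (-2, 0), (-3, 0), (-3, -1), (-4, -1), (-4, 0), (-5, 0), (-6, 0)])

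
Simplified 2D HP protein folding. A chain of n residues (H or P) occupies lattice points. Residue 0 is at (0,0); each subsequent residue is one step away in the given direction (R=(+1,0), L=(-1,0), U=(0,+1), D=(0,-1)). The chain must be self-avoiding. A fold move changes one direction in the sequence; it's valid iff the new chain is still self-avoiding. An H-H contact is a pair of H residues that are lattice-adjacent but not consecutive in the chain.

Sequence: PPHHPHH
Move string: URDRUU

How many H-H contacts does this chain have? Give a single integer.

Answer: 1

Derivation:
Positions: [(0, 0), (0, 1), (1, 1), (1, 0), (2, 0), (2, 1), (2, 2)]
H-H contact: residue 2 @(1,1) - residue 5 @(2, 1)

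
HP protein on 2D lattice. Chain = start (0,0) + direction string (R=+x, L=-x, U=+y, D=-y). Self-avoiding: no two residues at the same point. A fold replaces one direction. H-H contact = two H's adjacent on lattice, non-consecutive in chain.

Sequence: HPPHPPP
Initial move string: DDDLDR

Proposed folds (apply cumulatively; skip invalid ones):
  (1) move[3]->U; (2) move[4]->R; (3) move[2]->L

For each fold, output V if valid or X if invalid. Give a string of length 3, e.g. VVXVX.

Initial: DDDLDR -> [(0, 0), (0, -1), (0, -2), (0, -3), (-1, -3), (-1, -4), (0, -4)]
Fold 1: move[3]->U => DDDUDR INVALID (collision), skipped
Fold 2: move[4]->R => DDDLRR INVALID (collision), skipped
Fold 3: move[2]->L => DDLLDR VALID

Answer: XXV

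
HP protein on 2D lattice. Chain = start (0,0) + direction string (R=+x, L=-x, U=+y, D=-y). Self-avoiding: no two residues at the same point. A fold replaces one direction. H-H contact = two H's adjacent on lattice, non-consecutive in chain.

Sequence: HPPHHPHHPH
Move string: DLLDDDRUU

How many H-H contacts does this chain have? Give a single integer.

Positions: [(0, 0), (0, -1), (-1, -1), (-2, -1), (-2, -2), (-2, -3), (-2, -4), (-1, -4), (-1, -3), (-1, -2)]
H-H contact: residue 4 @(-2,-2) - residue 9 @(-1, -2)

Answer: 1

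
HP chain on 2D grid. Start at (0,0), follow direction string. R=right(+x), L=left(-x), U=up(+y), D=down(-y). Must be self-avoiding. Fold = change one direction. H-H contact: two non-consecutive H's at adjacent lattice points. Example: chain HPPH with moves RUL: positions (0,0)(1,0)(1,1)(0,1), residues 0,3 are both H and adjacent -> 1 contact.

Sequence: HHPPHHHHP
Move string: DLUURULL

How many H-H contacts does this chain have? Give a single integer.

Answer: 2

Derivation:
Positions: [(0, 0), (0, -1), (-1, -1), (-1, 0), (-1, 1), (0, 1), (0, 2), (-1, 2), (-2, 2)]
H-H contact: residue 0 @(0,0) - residue 5 @(0, 1)
H-H contact: residue 4 @(-1,1) - residue 7 @(-1, 2)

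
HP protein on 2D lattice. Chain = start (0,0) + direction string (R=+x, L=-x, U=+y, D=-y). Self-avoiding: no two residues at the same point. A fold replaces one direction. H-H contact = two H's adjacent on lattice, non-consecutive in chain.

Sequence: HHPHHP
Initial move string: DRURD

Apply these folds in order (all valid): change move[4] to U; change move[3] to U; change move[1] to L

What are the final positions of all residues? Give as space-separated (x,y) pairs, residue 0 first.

Answer: (0,0) (0,-1) (-1,-1) (-1,0) (-1,1) (-1,2)

Derivation:
Initial moves: DRURD
Fold: move[4]->U => DRURU (positions: [(0, 0), (0, -1), (1, -1), (1, 0), (2, 0), (2, 1)])
Fold: move[3]->U => DRUUU (positions: [(0, 0), (0, -1), (1, -1), (1, 0), (1, 1), (1, 2)])
Fold: move[1]->L => DLUUU (positions: [(0, 0), (0, -1), (-1, -1), (-1, 0), (-1, 1), (-1, 2)])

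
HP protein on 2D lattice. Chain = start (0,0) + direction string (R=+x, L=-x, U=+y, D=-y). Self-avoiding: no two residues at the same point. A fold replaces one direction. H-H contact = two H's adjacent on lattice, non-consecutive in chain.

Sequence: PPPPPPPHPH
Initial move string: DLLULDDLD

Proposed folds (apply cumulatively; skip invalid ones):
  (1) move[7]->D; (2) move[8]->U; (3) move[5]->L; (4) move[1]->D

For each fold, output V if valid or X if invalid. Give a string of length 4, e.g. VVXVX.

Answer: VXVV

Derivation:
Initial: DLLULDDLD -> [(0, 0), (0, -1), (-1, -1), (-2, -1), (-2, 0), (-3, 0), (-3, -1), (-3, -2), (-4, -2), (-4, -3)]
Fold 1: move[7]->D => DLLULDDDD VALID
Fold 2: move[8]->U => DLLULDDDU INVALID (collision), skipped
Fold 3: move[5]->L => DLLULLDDD VALID
Fold 4: move[1]->D => DDLULLDDD VALID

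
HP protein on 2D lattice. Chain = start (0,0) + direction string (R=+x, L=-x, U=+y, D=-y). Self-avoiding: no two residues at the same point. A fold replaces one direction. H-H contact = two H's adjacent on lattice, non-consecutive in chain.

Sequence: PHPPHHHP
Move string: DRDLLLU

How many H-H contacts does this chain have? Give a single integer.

Answer: 1

Derivation:
Positions: [(0, 0), (0, -1), (1, -1), (1, -2), (0, -2), (-1, -2), (-2, -2), (-2, -1)]
H-H contact: residue 1 @(0,-1) - residue 4 @(0, -2)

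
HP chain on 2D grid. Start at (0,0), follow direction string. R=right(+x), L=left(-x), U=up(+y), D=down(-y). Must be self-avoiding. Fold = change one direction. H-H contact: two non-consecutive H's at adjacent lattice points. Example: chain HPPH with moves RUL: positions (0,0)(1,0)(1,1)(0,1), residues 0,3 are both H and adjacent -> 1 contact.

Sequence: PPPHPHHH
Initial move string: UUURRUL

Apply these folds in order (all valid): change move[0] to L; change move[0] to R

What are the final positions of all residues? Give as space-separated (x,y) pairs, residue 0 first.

Initial moves: UUURRUL
Fold: move[0]->L => LUURRUL (positions: [(0, 0), (-1, 0), (-1, 1), (-1, 2), (0, 2), (1, 2), (1, 3), (0, 3)])
Fold: move[0]->R => RUURRUL (positions: [(0, 0), (1, 0), (1, 1), (1, 2), (2, 2), (3, 2), (3, 3), (2, 3)])

Answer: (0,0) (1,0) (1,1) (1,2) (2,2) (3,2) (3,3) (2,3)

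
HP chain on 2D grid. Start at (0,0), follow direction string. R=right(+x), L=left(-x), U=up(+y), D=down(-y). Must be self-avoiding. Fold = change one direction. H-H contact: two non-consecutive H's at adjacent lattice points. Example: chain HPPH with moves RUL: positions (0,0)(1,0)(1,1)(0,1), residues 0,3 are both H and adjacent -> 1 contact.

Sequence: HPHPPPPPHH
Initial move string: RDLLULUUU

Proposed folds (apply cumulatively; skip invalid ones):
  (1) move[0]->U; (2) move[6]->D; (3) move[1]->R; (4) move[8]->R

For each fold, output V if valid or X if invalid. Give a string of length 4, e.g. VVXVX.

Initial: RDLLULUUU -> [(0, 0), (1, 0), (1, -1), (0, -1), (-1, -1), (-1, 0), (-2, 0), (-2, 1), (-2, 2), (-2, 3)]
Fold 1: move[0]->U => UDLLULUUU INVALID (collision), skipped
Fold 2: move[6]->D => RDLLULDUU INVALID (collision), skipped
Fold 3: move[1]->R => RRLLULUUU INVALID (collision), skipped
Fold 4: move[8]->R => RDLLULUUR VALID

Answer: XXXV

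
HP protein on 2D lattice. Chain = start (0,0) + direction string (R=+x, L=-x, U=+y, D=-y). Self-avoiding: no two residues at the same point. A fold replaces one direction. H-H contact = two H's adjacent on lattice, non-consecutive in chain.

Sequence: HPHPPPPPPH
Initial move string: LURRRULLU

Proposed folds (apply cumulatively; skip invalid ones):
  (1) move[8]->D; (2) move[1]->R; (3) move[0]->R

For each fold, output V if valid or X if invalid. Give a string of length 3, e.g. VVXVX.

Answer: XXV

Derivation:
Initial: LURRRULLU -> [(0, 0), (-1, 0), (-1, 1), (0, 1), (1, 1), (2, 1), (2, 2), (1, 2), (0, 2), (0, 3)]
Fold 1: move[8]->D => LURRRULLD INVALID (collision), skipped
Fold 2: move[1]->R => LRRRRULLU INVALID (collision), skipped
Fold 3: move[0]->R => RURRRULLU VALID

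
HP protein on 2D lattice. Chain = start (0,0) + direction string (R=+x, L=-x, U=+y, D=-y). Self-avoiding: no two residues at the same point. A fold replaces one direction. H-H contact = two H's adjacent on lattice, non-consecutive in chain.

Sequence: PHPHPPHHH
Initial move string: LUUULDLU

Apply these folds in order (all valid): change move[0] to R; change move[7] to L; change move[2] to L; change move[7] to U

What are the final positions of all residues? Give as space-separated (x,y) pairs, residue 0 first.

Answer: (0,0) (1,0) (1,1) (0,1) (0,2) (-1,2) (-1,1) (-2,1) (-2,2)

Derivation:
Initial moves: LUUULDLU
Fold: move[0]->R => RUUULDLU (positions: [(0, 0), (1, 0), (1, 1), (1, 2), (1, 3), (0, 3), (0, 2), (-1, 2), (-1, 3)])
Fold: move[7]->L => RUUULDLL (positions: [(0, 0), (1, 0), (1, 1), (1, 2), (1, 3), (0, 3), (0, 2), (-1, 2), (-2, 2)])
Fold: move[2]->L => RULULDLL (positions: [(0, 0), (1, 0), (1, 1), (0, 1), (0, 2), (-1, 2), (-1, 1), (-2, 1), (-3, 1)])
Fold: move[7]->U => RULULDLU (positions: [(0, 0), (1, 0), (1, 1), (0, 1), (0, 2), (-1, 2), (-1, 1), (-2, 1), (-2, 2)])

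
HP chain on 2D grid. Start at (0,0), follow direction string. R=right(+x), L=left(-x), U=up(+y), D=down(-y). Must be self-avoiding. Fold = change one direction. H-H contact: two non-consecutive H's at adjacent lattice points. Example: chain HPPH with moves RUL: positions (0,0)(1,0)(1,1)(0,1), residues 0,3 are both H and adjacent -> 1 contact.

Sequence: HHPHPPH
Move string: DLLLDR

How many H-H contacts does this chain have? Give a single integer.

Answer: 1

Derivation:
Positions: [(0, 0), (0, -1), (-1, -1), (-2, -1), (-3, -1), (-3, -2), (-2, -2)]
H-H contact: residue 3 @(-2,-1) - residue 6 @(-2, -2)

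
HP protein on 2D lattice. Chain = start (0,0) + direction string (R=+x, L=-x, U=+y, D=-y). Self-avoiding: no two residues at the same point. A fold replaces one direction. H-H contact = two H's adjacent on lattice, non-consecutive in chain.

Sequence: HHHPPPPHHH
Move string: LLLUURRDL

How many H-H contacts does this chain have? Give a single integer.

Answer: 2

Derivation:
Positions: [(0, 0), (-1, 0), (-2, 0), (-3, 0), (-3, 1), (-3, 2), (-2, 2), (-1, 2), (-1, 1), (-2, 1)]
H-H contact: residue 1 @(-1,0) - residue 8 @(-1, 1)
H-H contact: residue 2 @(-2,0) - residue 9 @(-2, 1)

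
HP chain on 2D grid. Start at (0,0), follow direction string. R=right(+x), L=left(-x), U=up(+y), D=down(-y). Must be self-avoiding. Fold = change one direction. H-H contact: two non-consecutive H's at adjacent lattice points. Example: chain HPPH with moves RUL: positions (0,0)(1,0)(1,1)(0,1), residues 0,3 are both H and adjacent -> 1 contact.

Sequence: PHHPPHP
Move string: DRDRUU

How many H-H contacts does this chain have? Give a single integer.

Answer: 1

Derivation:
Positions: [(0, 0), (0, -1), (1, -1), (1, -2), (2, -2), (2, -1), (2, 0)]
H-H contact: residue 2 @(1,-1) - residue 5 @(2, -1)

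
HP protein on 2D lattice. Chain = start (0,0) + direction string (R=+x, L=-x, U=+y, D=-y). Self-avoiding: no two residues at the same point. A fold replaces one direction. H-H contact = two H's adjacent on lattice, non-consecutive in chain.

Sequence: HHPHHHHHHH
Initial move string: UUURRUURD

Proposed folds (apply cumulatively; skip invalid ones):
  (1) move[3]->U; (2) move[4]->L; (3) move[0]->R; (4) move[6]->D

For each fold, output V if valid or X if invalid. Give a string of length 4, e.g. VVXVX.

Initial: UUURRUURD -> [(0, 0), (0, 1), (0, 2), (0, 3), (1, 3), (2, 3), (2, 4), (2, 5), (3, 5), (3, 4)]
Fold 1: move[3]->U => UUUURUURD VALID
Fold 2: move[4]->L => UUUULUURD VALID
Fold 3: move[0]->R => RUUULUURD VALID
Fold 4: move[6]->D => RUUULUDRD INVALID (collision), skipped

Answer: VVVX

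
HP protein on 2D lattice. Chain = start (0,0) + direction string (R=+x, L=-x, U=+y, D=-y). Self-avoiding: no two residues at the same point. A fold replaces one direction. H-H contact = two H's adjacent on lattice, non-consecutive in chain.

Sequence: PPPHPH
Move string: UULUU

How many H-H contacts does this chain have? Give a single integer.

Positions: [(0, 0), (0, 1), (0, 2), (-1, 2), (-1, 3), (-1, 4)]
No H-H contacts found.

Answer: 0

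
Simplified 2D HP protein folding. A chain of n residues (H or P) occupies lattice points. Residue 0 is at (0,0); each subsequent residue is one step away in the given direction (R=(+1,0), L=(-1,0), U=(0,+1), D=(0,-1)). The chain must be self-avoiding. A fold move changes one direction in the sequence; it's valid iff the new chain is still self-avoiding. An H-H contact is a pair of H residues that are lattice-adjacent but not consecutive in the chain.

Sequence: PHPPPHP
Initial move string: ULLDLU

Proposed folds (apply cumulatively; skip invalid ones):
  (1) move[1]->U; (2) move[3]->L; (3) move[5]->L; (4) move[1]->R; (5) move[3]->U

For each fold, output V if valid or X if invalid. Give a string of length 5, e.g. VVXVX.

Initial: ULLDLU -> [(0, 0), (0, 1), (-1, 1), (-2, 1), (-2, 0), (-3, 0), (-3, 1)]
Fold 1: move[1]->U => UULDLU VALID
Fold 2: move[3]->L => UULLLU VALID
Fold 3: move[5]->L => UULLLL VALID
Fold 4: move[1]->R => URLLLL INVALID (collision), skipped
Fold 5: move[3]->U => UULULL VALID

Answer: VVVXV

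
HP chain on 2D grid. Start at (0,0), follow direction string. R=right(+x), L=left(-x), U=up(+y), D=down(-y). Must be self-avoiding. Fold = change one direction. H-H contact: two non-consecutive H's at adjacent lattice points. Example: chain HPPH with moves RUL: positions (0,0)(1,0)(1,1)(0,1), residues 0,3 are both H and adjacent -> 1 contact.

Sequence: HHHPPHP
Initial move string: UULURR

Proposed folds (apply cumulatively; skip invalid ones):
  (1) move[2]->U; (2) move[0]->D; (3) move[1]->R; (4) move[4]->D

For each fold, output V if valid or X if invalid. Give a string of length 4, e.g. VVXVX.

Initial: UULURR -> [(0, 0), (0, 1), (0, 2), (-1, 2), (-1, 3), (0, 3), (1, 3)]
Fold 1: move[2]->U => UUUURR VALID
Fold 2: move[0]->D => DUUURR INVALID (collision), skipped
Fold 3: move[1]->R => URUURR VALID
Fold 4: move[4]->D => URUUDR INVALID (collision), skipped

Answer: VXVX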